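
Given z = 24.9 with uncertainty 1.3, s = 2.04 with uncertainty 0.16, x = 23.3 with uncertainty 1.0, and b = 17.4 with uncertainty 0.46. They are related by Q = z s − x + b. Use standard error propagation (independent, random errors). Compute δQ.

Let p = z·s = 50.8. δp/p = √((1·δz/z)² + (1·δs/s)²) = √(0.00273 + 0.00615) = 0.0942, so δp = 4.79.
Q = p − x + b: δQ = √(δp² + δx² + δb²) = √(22.9 + 1.00 + 0.212) = 4.91

4.91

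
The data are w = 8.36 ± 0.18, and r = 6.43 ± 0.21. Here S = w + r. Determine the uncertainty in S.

0.277

Absolute uncertainties add in quadrature for a linear combination:
  (δw)² = 0.0324;  (δr)² = 0.0441
δS = √(0.0765) = 0.277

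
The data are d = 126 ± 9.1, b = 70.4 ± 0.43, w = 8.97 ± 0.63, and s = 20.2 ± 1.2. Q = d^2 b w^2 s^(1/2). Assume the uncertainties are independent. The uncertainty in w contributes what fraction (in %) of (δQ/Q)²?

47.5%

(δQ/Q)² = (2·δd/d)² + (1·δb/b)² + (2·δw/w)² + (½·δs/s)²
  d term: (2×0.0722)² = 0.0209
  b term: (1×0.00611)² = 3.73e-05
  w term: (2×0.0702)² = 0.0197
  s term: (0.5×0.0594)² = 0.000882
Total = 0.0415. Share from w = 0.0197/0.0415 = 0.475.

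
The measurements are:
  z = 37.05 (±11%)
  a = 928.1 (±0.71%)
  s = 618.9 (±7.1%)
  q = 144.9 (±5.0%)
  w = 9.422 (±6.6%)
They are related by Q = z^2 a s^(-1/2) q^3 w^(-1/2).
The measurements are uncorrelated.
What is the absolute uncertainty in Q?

Since Q is a product/quotient, work with relative uncertainties:
  (2·δz/z)² = (2×0.110)² = 0.0484;  (1·δa/a)² = (1×0.00710)² = 5.04e-05;  (−½·δs/s)² = (-0.5×0.0710)² = 0.00126;  (3·δq/q)² = (3×0.0500)² = 0.0225;  (−½·δw/w)² = (-0.5×0.0660)² = 0.00109
δQ/Q = √(0.0733) = 0.271
Q = 5.076e+10, so δQ = 0.271 × 5.076e+10 = 1.37e+10.

1.37e+10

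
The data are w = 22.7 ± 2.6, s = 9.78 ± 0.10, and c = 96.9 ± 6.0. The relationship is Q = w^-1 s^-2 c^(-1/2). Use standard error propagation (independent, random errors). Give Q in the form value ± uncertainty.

(4.68 ± 0.563) × 10^-5

Each factor contributes (exponent × relative error)² to (δQ/Q)²:
  (-1·δw/w)² = (-1×0.115)² = 0.0131;  (-2·δs/s)² = (-2×0.0102)² = 0.000418;  (−½·δc/c)² = (-0.5×0.0619)² = 0.000959
δQ/Q = √(0.0145) = 0.120
Q = 4.68e-05, so δQ = 0.120 × 4.68e-05 = 5.63e-06.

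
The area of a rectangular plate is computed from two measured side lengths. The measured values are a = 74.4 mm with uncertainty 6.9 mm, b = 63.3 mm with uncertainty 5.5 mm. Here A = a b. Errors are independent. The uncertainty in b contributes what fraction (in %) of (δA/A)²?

46.7%

(δA/A)² = (1·δa/a)² + (1·δb/b)²
  a term: (1×0.0927)² = 0.00860
  b term: (1×0.0869)² = 0.00755
Total = 0.0162. Share from b = 0.00755/0.0162 = 0.467.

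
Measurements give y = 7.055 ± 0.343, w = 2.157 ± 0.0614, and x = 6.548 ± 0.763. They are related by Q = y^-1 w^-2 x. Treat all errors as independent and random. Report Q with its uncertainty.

0.1995 ± 0.0276

For a monomial Q ∝ y^-1, w^-2, x, fractional errors add in quadrature:
  (-1·δy/y)² = (-1×0.0486)² = 0.00236;  (-2·δw/w)² = (-2×0.0285)² = 0.00324;  (1·δx/x)² = (1×0.117)² = 0.0136
δQ/Q = √(0.0192) = 0.139
Q = 0.1995, so δQ = 0.139 × 0.1995 = 0.0276.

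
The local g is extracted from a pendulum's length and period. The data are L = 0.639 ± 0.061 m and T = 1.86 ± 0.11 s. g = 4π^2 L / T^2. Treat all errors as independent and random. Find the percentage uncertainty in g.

15.2%

Since g is a product/quotient, work with relative uncertainties:
  (1·δL/L)² = (1×0.0955)² = 0.00911;  (-2·δT/T)² = (-2×0.0591)² = 0.0140
δg/g = √(0.0231) = 0.152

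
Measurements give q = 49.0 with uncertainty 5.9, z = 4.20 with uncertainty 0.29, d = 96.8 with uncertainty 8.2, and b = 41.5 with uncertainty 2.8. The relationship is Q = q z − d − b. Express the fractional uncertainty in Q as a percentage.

Let p = q·z = 206. δp/p = √((1·δq/q)² + (1·δz/z)²) = √(0.0145 + 0.00477) = 0.139, so δp = 28.6.
Q = p − d − b: δQ = √(δp² + δd² + δb²) = √(816 + 67.2 + 7.84) = 29.9
Q = 67.5, so δQ/Q = 29.9/67.5 = 0.442.

44.2%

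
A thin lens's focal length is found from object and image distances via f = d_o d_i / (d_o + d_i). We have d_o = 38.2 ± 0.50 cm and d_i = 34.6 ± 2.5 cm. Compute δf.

∂f/∂d_o = (d_i/(d_o+d_i))² = 0.226;  ∂f/∂d_i = (d_o/(d_o+d_i))² = 0.275
δf = √((∂f/∂d_o · δd_o)² + (∂f/∂d_i · δd_i)²) = √(0.0128 + 0.474) = 0.698 cm

0.698 cm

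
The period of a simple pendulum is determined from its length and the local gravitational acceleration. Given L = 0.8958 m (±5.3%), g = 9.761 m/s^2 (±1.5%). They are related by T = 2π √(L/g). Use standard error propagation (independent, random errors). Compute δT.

0.0524 s

T is a product of powers, so relative uncertainties combine in quadrature:
  (½·δL/L)² = (0.5×0.0530)² = 0.000702;  (−½·δg/g)² = (-0.5×0.0150)² = 5.62e-05
δT/T = √(0.000758) = 0.0275
T = 1.903 s, so δT = 0.0275 × 1.903 = 0.0524 s.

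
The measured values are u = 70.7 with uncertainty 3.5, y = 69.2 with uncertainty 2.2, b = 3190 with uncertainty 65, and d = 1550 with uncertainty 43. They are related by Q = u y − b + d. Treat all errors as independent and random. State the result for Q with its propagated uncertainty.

3250 ± 298

Let p = u·y = 4890. δp/p = √((1·δu/u)² + (1·δy/y)²) = √(0.00245 + 0.00101) = 0.0588, so δp = 288.
Q = p − b + d: δQ = √(δp² + δb² + δd²) = √(82900 + 4220 + 1850) = 298
Q = 3250.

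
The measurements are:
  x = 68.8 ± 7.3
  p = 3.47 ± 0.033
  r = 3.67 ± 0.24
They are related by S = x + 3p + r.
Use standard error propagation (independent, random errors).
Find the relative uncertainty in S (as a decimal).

0.0881

Sums and differences: (δS)² = Σ (cᵢ δxᵢ)².
  (δx)² = 53.3;  (3·δp)² = 0.00980;  (δr)² = 0.0576
δS = √(53.4) = 7.30
S = 82.9, so δS/S = 7.30/82.9 = 0.0881.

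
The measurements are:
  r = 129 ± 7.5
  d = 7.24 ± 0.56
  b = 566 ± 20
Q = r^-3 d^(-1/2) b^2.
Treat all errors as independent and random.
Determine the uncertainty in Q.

Each factor contributes (exponent × relative error)² to (δQ/Q)²:
  (-3·δr/r)² = (-3×0.0581)² = 0.0304;  (−½·δd/d)² = (-0.5×0.0773)² = 0.00150;  (2·δb/b)² = (2×0.0353)² = 0.00499
δQ/Q = √(0.0369) = 0.192
Q = 0.0555, so δQ = 0.192 × 0.0555 = 0.0107.

0.0107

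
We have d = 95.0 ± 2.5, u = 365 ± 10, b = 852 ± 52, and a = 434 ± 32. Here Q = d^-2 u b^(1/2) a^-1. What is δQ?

Since Q is a product/quotient, work with relative uncertainties:
  (-2·δd/d)² = (-2×0.0263)² = 0.00277;  (1·δu/u)² = (1×0.0274)² = 0.000751;  (½·δb/b)² = (0.5×0.0610)² = 0.000931;  (-1·δa/a)² = (-1×0.0737)² = 0.00544
δQ/Q = √(0.00989) = 0.0994
Q = 0.00272, so δQ = 0.0994 × 0.00272 = 0.000270.

0.000270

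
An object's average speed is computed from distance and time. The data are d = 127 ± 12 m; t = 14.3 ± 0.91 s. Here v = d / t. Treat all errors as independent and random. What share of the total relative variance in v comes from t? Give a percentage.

(δv/v)² = (1·δd/d)² + (-1·δt/t)²
  d term: (1×0.0945)² = 0.00893
  t term: (-1×0.0636)² = 0.00405
Total = 0.0130. Share from t = 0.00405/0.0130 = 0.312.

31.2%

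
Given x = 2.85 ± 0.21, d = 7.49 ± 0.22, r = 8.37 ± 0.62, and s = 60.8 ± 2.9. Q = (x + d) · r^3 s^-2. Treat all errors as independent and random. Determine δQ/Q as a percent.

24.4%

Let u = x + d = 10.3. δu = √(δx² + δd²) = √(0.0441 + 0.0484) = 0.304, so δu/u = 0.0294.
Q is then a monomial in u, r, s:
δQ/Q = √((δu/u)² + (3·δr/r)² + (-2·δs/s)²) = √(0.000865 + 0.0494 + 0.00910) = 0.244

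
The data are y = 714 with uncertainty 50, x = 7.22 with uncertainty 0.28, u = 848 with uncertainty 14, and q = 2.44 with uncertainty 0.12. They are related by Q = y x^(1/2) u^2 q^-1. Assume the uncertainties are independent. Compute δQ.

5.3e+07

Relative error in a monomial: (δQ/Q)² = Σ (nᵢ · δxᵢ/xᵢ)².
  (1·δy/y)² = (1×0.0700)² = 0.00490;  (½·δx/x)² = (0.5×0.0388)² = 0.000376;  (2·δu/u)² = (2×0.0165)² = 0.00109;  (-1·δq/q)² = (-1×0.0492)² = 0.00242
δQ/Q = √(0.00879) = 0.0937
Q = 5.65e+08, so δQ = 0.0937 × 5.65e+08 = 5.3e+07.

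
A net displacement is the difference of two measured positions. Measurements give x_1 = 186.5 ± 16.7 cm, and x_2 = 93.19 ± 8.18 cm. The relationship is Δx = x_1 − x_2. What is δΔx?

Absolute uncertainties add in quadrature for a linear combination:
  (δx_1)² = 279;  (δx_2)² = 66.9
δΔx = √(346) = 18.6 cm

18.6 cm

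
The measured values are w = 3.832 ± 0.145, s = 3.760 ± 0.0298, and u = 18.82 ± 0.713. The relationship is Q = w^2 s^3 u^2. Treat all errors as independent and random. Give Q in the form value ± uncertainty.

Q is a product of powers, so relative uncertainties combine in quadrature:
  (2·δw/w)² = (2×0.0378)² = 0.00573;  (3·δs/s)² = (3×0.00793)² = 0.000565;  (2·δu/u)² = (2×0.0379)² = 0.00574
δQ/Q = √(0.0120) = 0.110
Q = 276500, so δQ = 0.110 × 276500 = 30300.

276500 ± 30300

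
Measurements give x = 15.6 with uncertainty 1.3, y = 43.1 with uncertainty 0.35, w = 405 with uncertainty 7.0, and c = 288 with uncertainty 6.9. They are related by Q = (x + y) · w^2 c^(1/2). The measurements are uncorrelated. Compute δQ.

7.06e+06

Let u = x + y = 58.7. δu = √(δx² + δy²) = √(1.69 + 0.122) = 1.35, so δu/u = 0.0229.
Q is then a monomial in u, w, c:
δQ/Q = √((δu/u)² + (2·δw/w)² + (½·δc/c)²) = √(0.000526 + 0.00119 + 0.000144) = 0.0432
Q = 1.63e+08, so δQ = 0.0432 × 1.63e+08 = 7.06e+06.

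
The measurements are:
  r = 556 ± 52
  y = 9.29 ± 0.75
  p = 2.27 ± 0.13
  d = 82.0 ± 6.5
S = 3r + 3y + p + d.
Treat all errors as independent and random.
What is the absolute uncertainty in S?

S is a linear combination, so absolute uncertainties add in quadrature:
  (3·δr)² = 24300;  (3·δy)² = 5.06;  (δp)² = 0.0169;  (δd)² = 42.2
δS = √(24400) = 156

156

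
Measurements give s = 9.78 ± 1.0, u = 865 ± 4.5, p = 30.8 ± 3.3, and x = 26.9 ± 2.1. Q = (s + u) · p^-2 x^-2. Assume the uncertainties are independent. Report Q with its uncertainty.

0.00127 ± 0.000338

Let w = s + u = 875. δw = √(δs² + δu²) = √(1.00 + 20.2) = 4.61, so δw/w = 0.00527.
Q is then a monomial in w, p, x:
δQ/Q = √((δw/w)² + (-2·δp/p)² + (-2·δx/x)²) = √(2.78e-05 + 0.0459 + 0.0244) = 0.265
Q = 0.00127, so δQ = 0.265 × 0.00127 = 0.000338.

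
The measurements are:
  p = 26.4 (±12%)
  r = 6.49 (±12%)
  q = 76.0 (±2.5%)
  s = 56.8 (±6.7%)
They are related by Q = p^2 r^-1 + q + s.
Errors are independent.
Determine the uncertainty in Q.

Let w = p^2·r^-1 = 107. δw/w = √((2·δp/p)² + (-1·δr/r)²) = √(0.0576 + 0.0144) = 0.268, so δw = 28.8.
Q = w + q + s: δQ = √(δw² + δq² + δs²) = √(830 + 3.61 + 14.5) = 29.1

29.1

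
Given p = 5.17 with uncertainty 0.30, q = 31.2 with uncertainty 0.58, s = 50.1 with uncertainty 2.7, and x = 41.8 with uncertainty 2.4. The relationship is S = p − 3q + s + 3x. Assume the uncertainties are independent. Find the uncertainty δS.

7.89

Sums and differences: (δS)² = Σ (cᵢ δxᵢ)².
  (δp)² = 0.0900;  (3·δq)² = 3.03;  (δs)² = 7.29;  (3·δx)² = 51.8
δS = √(62.2) = 7.89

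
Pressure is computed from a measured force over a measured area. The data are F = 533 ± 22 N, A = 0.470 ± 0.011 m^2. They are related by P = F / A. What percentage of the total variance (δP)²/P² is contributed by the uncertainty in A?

24.3%

(δP/P)² = (1·δF/F)² + (-1·δA/A)²
  F term: (1×0.0413)² = 0.00170
  A term: (-1×0.0234)² = 0.000548
Total = 0.00225. Share from A = 0.000548/0.00225 = 0.243.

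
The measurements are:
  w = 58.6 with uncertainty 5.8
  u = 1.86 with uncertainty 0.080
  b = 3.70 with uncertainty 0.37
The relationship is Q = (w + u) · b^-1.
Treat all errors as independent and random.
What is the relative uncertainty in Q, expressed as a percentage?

13.9%

Let h = w + u = 60.5. δh = √(δw² + δu²) = √(33.6 + 0.00640) = 5.80, so δh/h = 0.0959.
Q is then a monomial in h, b:
δQ/Q = √((δh/h)² + (-1·δb/b)²) = √(0.00920 + 0.0100) = 0.139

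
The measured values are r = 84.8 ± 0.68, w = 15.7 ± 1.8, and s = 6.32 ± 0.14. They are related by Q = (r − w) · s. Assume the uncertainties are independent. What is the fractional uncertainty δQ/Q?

0.0356

Let u = r − w = 69.1. δu = √(δr² + δw²) = √(0.462 + 3.24) = 1.92, so δu/u = 0.0278.
Q is then a monomial in u, s:
δQ/Q = √((δu/u)² + (1·δs/s)²) = √(0.000775 + 0.000491) = 0.0356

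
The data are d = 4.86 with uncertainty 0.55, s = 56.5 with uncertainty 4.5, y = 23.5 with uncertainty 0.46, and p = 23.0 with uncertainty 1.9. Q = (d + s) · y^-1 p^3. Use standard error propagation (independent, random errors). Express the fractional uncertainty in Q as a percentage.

Let u = d + s = 61.4. δu = √(δd² + δs²) = √(0.303 + 20.2) = 4.53, so δu/u = 0.0739.
Q is then a monomial in u, y, p:
δQ/Q = √((δu/u)² + (-1·δy/y)² + (3·δp/p)²) = √(0.00546 + 0.000383 + 0.0614) = 0.259

25.9%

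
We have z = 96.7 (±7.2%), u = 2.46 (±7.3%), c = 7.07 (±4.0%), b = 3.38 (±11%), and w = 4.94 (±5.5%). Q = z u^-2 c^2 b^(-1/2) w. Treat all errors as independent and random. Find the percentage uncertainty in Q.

Products/powers → add relative errors in quadrature, weighted by exponent:
  (1·δz/z)² = (1×0.0720)² = 0.00518;  (-2·δu/u)² = (-2×0.0730)² = 0.0213;  (2·δc/c)² = (2×0.0400)² = 0.00640;  (−½·δb/b)² = (-0.5×0.110)² = 0.00302;  (1·δw/w)² = (1×0.0550)² = 0.00302
δQ/Q = √(0.0389) = 0.197

19.7%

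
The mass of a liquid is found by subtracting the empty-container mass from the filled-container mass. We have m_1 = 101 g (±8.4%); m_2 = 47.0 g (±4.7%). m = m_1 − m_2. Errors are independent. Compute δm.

8.77 g

m is a linear combination, so absolute uncertainties add in quadrature:
  (δm_1)² = 72.0;  (δm_2)² = 4.88
δm = √(76.9) = 8.77 g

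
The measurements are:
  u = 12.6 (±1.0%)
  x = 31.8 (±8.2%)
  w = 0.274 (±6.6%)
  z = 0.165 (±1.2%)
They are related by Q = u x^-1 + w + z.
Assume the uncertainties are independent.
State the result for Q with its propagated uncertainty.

Let p = u·x^-1 = 0.396. δp/p = √((1·δu/u)² + (-1·δx/x)²) = √(0.000100 + 0.00672) = 0.0826, so δp = 0.0327.
Q = p + w + z: δQ = √(δp² + δw² + δz²) = √(0.00107 + 0.000327 + 3.92e-06) = 0.0374
Q = 0.835.

0.835 ± 0.0374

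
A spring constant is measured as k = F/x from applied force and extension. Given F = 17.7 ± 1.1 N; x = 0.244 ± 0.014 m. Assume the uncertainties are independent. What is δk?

k is a product of powers, so relative uncertainties combine in quadrature:
  (1·δF/F)² = (1×0.0621)² = 0.00386;  (-1·δx/x)² = (-1×0.0574)² = 0.00329
δk/k = √(0.00715) = 0.0846
k = 72.5 N/m, so δk = 0.0846 × 72.5 = 6.14 N/m.

6.14 N/m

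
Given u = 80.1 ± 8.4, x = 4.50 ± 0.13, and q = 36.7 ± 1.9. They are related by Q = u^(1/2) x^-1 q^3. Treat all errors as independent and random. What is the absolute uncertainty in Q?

Products/powers → add relative errors in quadrature, weighted by exponent:
  (½·δu/u)² = (0.5×0.105)² = 0.00275;  (-1·δx/x)² = (-1×0.0289)² = 0.000835;  (3·δq/q)² = (3×0.0518)² = 0.0241
δQ/Q = √(0.0277) = 0.166
Q = 98300, so δQ = 0.166 × 98300 = 16400.

16400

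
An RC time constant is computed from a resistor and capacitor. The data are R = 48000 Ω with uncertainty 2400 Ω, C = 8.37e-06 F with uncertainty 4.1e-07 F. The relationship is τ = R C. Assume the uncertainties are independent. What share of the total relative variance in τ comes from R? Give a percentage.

51.0%

(δτ/τ)² = (1·δR/R)² + (1·δC/C)²
  R term: (1×0.0500)² = 0.00250
  C term: (1×0.0490)² = 0.00240
Total = 0.00490. Share from R = 0.00250/0.00490 = 0.510.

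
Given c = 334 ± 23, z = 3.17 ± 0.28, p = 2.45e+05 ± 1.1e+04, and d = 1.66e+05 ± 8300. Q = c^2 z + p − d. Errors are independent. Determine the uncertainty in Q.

Let w = c^2·z = 3.54e+05. δw/w = √((2·δc/c)² + (1·δz/z)²) = √(0.0190 + 0.00780) = 0.164, so δw = 57900.
Q = w + p − d: δQ = √(δw² + δp² + δd²) = √(3.35e+09 + 1.21e+08 + 6.89e+07) = 59500

59500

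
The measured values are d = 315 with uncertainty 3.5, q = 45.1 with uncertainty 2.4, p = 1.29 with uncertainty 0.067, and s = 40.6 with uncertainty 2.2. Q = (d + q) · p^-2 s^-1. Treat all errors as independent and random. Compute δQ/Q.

Let u = d + q = 360. δu = √(δd² + δq²) = √(12.2 + 5.76) = 4.24, so δu/u = 0.0118.
Q is then a monomial in u, p, s:
δQ/Q = √((δu/u)² + (-2·δp/p)² + (-1·δs/s)²) = √(0.000139 + 0.0108 + 0.00294) = 0.118

0.118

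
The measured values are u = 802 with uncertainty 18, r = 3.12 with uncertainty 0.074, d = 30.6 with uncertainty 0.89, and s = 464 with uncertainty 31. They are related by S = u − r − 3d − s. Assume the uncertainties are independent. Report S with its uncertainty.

Absolute uncertainties add in quadrature for a linear combination:
  (δu)² = 324;  (δr)² = 0.00548;  (3·δd)² = 7.13;  (δs)² = 961
δS = √(1290) = 35.9
S = 243.

243 ± 35.9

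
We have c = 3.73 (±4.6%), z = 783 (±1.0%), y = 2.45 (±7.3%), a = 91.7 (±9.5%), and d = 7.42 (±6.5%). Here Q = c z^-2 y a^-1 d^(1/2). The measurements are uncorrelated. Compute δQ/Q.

0.134

Q is a product of powers, so relative uncertainties combine in quadrature:
  (1·δc/c)² = (1×0.0460)² = 0.00212;  (-2·δz/z)² = (-2×0.0100)² = 0.000400;  (1·δy/y)² = (1×0.0730)² = 0.00533;  (-1·δa/a)² = (-1×0.0950)² = 0.00903;  (½·δd/d)² = (0.5×0.0650)² = 0.00106
δQ/Q = √(0.0179) = 0.134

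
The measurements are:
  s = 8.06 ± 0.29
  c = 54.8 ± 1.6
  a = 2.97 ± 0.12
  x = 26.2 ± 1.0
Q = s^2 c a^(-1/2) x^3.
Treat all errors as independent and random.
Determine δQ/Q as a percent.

Each factor contributes (exponent × relative error)² to (δQ/Q)²:
  (2·δs/s)² = (2×0.0360)² = 0.00518;  (1·δc/c)² = (1×0.0292)² = 0.000852;  (−½·δa/a)² = (-0.5×0.0404)² = 0.000408;  (3·δx/x)² = (3×0.0382)² = 0.0131
δQ/Q = √(0.0195) = 0.140

14.0%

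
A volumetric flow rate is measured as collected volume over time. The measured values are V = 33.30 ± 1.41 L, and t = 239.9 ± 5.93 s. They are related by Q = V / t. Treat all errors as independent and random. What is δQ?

0.00681 L/s

For a monomial Q ∝ V, t^-1, fractional errors add in quadrature:
  (1·δV/V)² = (1×0.0423)² = 0.00179;  (-1·δt/t)² = (-1×0.0247)² = 0.000611
δQ/Q = √(0.00240) = 0.0490
Q = 0.1388 L/s, so δQ = 0.0490 × 0.1388 = 0.00681 L/s.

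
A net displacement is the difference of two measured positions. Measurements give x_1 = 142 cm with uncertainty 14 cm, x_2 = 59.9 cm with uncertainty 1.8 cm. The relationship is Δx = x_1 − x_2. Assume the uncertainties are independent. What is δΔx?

14.1 cm

For a sum/difference, combine absolute errors in quadrature:
  (δx_1)² = 196;  (δx_2)² = 3.24
δΔx = √(199) = 14.1 cm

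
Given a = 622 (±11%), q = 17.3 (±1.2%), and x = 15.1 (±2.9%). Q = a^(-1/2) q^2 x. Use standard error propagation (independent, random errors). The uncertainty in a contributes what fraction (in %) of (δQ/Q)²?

(δQ/Q)² = (−½·δa/a)² + (2·δq/q)² + (1·δx/x)²
  a term: (-0.5×0.110)² = 0.00302
  q term: (2×0.0120)² = 0.000576
  x term: (1×0.0290)² = 0.000841
Total = 0.00444. Share from a = 0.00302/0.00444 = 0.681.

68.1%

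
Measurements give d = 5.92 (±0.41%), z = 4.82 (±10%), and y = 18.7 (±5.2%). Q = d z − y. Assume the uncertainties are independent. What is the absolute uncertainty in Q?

Let p = d·z = 28.5. δp/p = √((1·δd/d)² + (1·δz/z)²) = √(1.68e-05 + 0.0100) = 0.100, so δp = 2.86.
Q = p − y: δQ = √(δp² + δy²) = √(8.16 + 0.946) = 3.02

3.02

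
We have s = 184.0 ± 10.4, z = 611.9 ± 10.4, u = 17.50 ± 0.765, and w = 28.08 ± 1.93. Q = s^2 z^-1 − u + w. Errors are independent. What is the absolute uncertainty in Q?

Let p = s^2·z^-1 = 55.33. δp/p = √((2·δs/s)² + (-1·δz/z)²) = √(0.0128 + 0.000289) = 0.114, so δp = 6.32.
Q = p − u + w: δQ = √(δp² + δu² + δw²) = √(40.0 + 0.585 + 3.72) = 6.66

6.66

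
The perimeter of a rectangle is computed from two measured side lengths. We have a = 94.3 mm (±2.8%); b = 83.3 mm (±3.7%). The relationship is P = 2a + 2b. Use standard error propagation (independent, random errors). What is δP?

8.12 mm

For a sum/difference, combine absolute errors in quadrature:
  (2·δa)² = 27.9;  (2·δb)² = 38.0
δP = √(65.9) = 8.12 mm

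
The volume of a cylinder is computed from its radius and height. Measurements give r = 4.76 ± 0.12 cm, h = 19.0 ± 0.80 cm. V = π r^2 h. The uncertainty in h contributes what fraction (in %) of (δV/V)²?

41.1%

(δV/V)² = (2·δr/r)² + (1·δh/h)²
  r term: (2×0.0252)² = 0.00254
  h term: (1×0.0421)² = 0.00177
Total = 0.00432. Share from h = 0.00177/0.00432 = 0.411.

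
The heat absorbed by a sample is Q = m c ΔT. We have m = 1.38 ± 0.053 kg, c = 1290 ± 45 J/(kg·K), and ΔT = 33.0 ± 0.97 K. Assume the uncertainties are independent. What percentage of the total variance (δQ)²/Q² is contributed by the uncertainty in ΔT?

24.3%

(δQ/Q)² = (1·δm/m)² + (1·δc/c)² + (1·δΔT/ΔT)²
  m term: (1×0.0384)² = 0.00148
  c term: (1×0.0349)² = 0.00122
  ΔT term: (1×0.0294)² = 0.000864
Total = 0.00356. Share from ΔT = 0.000864/0.00356 = 0.243.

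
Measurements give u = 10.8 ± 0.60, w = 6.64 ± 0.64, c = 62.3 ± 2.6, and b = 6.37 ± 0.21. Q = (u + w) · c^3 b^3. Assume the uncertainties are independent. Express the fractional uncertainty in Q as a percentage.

16.7%

Let h = u + w = 17.4. δh = √(δu² + δw²) = √(0.360 + 0.410) = 0.877, so δh/h = 0.0503.
Q is then a monomial in h, c, b:
δQ/Q = √((δh/h)² + (3·δc/c)² + (3·δb/b)²) = √(0.00253 + 0.0157 + 0.00978) = 0.167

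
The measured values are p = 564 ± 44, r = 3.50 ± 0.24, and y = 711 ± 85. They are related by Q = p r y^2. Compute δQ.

For a monomial Q ∝ p, r, y^2, fractional errors add in quadrature:
  (1·δp/p)² = (1×0.0780)² = 0.00609;  (1·δr/r)² = (1×0.0686)² = 0.00470;  (2·δy/y)² = (2×0.120)² = 0.0572
δQ/Q = √(0.0680) = 0.261
Q = 9.98e+08, so δQ = 0.261 × 9.98e+08 = 2.6e+08.

2.6e+08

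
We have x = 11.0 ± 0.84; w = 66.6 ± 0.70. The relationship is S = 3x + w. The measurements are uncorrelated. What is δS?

2.62

Sums and differences: (δS)² = Σ (cᵢ δxᵢ)².
  (3·δx)² = 6.35;  (δw)² = 0.490
δS = √(6.84) = 2.62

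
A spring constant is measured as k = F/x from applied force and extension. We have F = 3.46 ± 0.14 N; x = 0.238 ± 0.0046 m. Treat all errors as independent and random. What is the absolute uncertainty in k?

Relative error in a monomial: (δk/k)² = Σ (nᵢ · δxᵢ/xᵢ)².
  (1·δF/F)² = (1×0.0405)² = 0.00164;  (-1·δx/x)² = (-1×0.0193)² = 0.000374
δk/k = √(0.00201) = 0.0448
k = 14.5 N/m, so δk = 0.0448 × 14.5 = 0.652 N/m.

0.652 N/m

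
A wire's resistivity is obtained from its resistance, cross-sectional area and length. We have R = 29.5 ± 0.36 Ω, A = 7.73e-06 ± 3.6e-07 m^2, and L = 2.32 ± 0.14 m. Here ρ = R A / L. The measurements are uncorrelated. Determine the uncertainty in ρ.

Relative error in a monomial: (δρ/ρ)² = Σ (nᵢ · δxᵢ/xᵢ)².
  (1·δR/R)² = (1×0.0122)² = 0.000149;  (1·δA/A)² = (1×0.0466)² = 0.00217;  (-1·δL/L)² = (-1×0.0603)² = 0.00364
δρ/ρ = √(0.00596) = 0.0772
ρ = 9.83e-05 Ω·m, so δρ = 0.0772 × 9.83e-05 = 7.59e-06 Ω·m.

7.59e-06 Ω·m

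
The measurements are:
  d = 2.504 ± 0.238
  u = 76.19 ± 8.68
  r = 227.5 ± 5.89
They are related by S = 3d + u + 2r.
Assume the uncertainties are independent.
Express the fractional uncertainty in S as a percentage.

2.72%

Sums and differences: (δS)² = Σ (cᵢ δxᵢ)².
  (3·δd)² = 0.510;  (δu)² = 75.3;  (2·δr)² = 139
δS = √(215) = 14.6
S = 538.7, so δS/S = 14.6/538.7 = 0.0272.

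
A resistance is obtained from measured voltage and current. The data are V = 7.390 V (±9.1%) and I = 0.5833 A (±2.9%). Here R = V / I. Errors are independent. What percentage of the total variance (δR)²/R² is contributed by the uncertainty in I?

(δR/R)² = (1·δV/V)² + (-1·δI/I)²
  V term: (1×0.0910)² = 0.00828
  I term: (-1×0.0290)² = 0.000841
Total = 0.00912. Share from I = 0.000841/0.00912 = 0.0922.

9.22%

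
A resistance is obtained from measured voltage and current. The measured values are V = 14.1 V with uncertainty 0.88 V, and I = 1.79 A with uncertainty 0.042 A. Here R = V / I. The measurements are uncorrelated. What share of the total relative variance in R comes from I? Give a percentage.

12.4%

(δR/R)² = (1·δV/V)² + (-1·δI/I)²
  V term: (1×0.0624)² = 0.00390
  I term: (-1×0.0235)² = 0.000551
Total = 0.00445. Share from I = 0.000551/0.00445 = 0.124.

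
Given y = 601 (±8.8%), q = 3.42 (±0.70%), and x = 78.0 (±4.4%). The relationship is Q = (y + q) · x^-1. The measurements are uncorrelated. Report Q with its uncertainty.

7.75 ± 0.759

Let u = y + q = 604. δu = √(δy² + δq²) = √(2800 + 0.000573) = 52.9, so δu/u = 0.0875.
Q is then a monomial in u, x:
δQ/Q = √((δu/u)² + (-1·δx/x)²) = √(0.00766 + 0.00194) = 0.0979
Q = 7.75, so δQ = 0.0979 × 7.75 = 0.759.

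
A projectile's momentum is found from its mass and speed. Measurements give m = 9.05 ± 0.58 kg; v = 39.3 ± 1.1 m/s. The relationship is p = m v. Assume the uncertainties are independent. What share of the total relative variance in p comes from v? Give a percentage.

16.0%

(δp/p)² = (1·δm/m)² + (1·δv/v)²
  m term: (1×0.0641)² = 0.00411
  v term: (1×0.0280)² = 0.000783
Total = 0.00489. Share from v = 0.000783/0.00489 = 0.160.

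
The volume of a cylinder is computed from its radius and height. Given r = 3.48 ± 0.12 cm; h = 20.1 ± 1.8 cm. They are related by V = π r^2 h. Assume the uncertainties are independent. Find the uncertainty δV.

Each factor contributes (exponent × relative error)² to (δV/V)²:
  (2·δr/r)² = (2×0.0345)² = 0.00476;  (1·δh/h)² = (1×0.0896)² = 0.00802
δV/V = √(0.0128) = 0.113
V = 765 cm^3, so δV = 0.113 × 765 = 86.4 cm^3.

86.4 cm^3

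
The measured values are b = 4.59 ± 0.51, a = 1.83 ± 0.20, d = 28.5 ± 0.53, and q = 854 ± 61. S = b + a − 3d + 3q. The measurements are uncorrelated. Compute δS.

183

Sums and differences: (δS)² = Σ (cᵢ δxᵢ)².
  (δb)² = 0.260;  (δa)² = 0.0400;  (3·δd)² = 2.53;  (3·δq)² = 33500
δS = √(33500) = 183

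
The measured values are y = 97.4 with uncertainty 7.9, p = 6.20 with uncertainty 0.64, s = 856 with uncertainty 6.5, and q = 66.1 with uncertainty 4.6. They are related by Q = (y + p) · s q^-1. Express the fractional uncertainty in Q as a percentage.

Let u = y + p = 104. δu = √(δy² + δp²) = √(62.4 + 0.410) = 7.93, so δu/u = 0.0765.
Q is then a monomial in u, s, q:
δQ/Q = √((δu/u)² + (1·δs/s)² + (-1·δq/q)²) = √(0.00585 + 5.77e-05 + 0.00484) = 0.104

10.4%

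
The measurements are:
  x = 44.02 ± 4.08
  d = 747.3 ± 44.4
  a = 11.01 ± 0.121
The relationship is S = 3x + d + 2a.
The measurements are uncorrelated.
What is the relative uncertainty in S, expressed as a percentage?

5.11%

S is a linear combination, so absolute uncertainties add in quadrature:
  (3·δx)² = 150;  (δd)² = 1970;  (2·δa)² = 0.0586
δS = √(2120) = 46.1
S = 901.4, so δS/S = 46.1/901.4 = 0.0511.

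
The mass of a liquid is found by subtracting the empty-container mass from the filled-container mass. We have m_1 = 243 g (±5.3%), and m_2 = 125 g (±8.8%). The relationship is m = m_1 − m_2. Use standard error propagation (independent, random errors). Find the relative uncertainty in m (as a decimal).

Each term contributes (cᵢ δxᵢ)² to (δm)²:
  (δm_1)² = 166;  (δm_2)² = 121
δm = √(287) = 16.9 g
m = 118 g, so δm/m = 16.9/118 = 0.144.

0.144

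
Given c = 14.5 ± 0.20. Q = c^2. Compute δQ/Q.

0.0276

Q ∝ c^2, so δQ/Q = |2| · δc/c = 2 × 0.0138 = 0.0276.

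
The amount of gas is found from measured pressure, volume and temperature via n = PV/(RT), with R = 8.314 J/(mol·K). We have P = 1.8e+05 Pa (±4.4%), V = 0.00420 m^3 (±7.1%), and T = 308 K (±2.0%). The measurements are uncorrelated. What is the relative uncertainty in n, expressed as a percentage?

8.59%

Relative error in a monomial: (δn/n)² = Σ (nᵢ · δxᵢ/xᵢ)².
  (1·δP/P)² = (1×0.0440)² = 0.00194;  (1·δV/V)² = (1×0.0710)² = 0.00504;  (-1·δT/T)² = (-1×0.0200)² = 0.000400
δn/n = √(0.00738) = 0.0859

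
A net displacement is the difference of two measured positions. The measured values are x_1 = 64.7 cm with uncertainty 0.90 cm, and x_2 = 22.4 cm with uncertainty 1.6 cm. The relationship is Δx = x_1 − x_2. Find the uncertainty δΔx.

Absolute uncertainties add in quadrature for a linear combination:
  (δx_1)² = 0.810;  (δx_2)² = 2.56
δΔx = √(3.37) = 1.84 cm

1.84 cm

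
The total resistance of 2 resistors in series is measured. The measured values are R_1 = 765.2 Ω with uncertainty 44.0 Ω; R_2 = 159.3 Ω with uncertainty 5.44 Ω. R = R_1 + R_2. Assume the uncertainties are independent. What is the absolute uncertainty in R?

R is a linear combination, so absolute uncertainties add in quadrature:
  (δR_1)² = 1940;  (δR_2)² = 29.6
δR = √(1970) = 44.3 Ω

44.3 Ω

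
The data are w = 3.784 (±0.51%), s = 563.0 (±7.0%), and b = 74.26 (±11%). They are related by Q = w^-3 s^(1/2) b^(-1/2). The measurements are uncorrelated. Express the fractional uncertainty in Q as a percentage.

Each factor contributes (exponent × relative error)² to (δQ/Q)²:
  (-3·δw/w)² = (-3×0.00510)² = 0.000234;  (½·δs/s)² = (0.5×0.0700)² = 0.00123;  (−½·δb/b)² = (-0.5×0.110)² = 0.00303
δQ/Q = √(0.00448) = 0.0670

6.70%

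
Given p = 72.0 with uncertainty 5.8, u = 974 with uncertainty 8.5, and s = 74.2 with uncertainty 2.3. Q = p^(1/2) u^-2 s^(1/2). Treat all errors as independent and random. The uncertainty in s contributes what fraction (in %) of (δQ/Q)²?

(δQ/Q)² = (½·δp/p)² + (-2·δu/u)² + (½·δs/s)²
  p term: (0.5×0.0806)² = 0.00162
  u term: (-2×0.00873)² = 0.000305
  s term: (0.5×0.0310)² = 0.000240
Total = 0.00217. Share from s = 0.000240/0.00217 = 0.111.

11.1%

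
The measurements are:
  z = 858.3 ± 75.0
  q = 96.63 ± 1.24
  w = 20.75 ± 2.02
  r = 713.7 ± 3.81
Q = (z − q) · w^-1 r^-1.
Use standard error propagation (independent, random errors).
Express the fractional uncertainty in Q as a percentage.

13.9%

Let u = z − q = 761.7. δu = √(δz² + δq²) = √(5620 + 1.54) = 75.0, so δu/u = 0.0985.
Q is then a monomial in u, w, r:
δQ/Q = √((δu/u)² + (-1·δw/w)² + (-1·δr/r)²) = √(0.00970 + 0.00948 + 2.85e-05) = 0.139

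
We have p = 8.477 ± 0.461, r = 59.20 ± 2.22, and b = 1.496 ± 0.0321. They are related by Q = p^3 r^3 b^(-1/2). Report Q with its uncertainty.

(1.033 ± 0.205) × 10^8

Products/powers → add relative errors in quadrature, weighted by exponent:
  (3·δp/p)² = (3×0.0544)² = 0.0266;  (3·δr/r)² = (3×0.0375)² = 0.0127;  (−½·δb/b)² = (-0.5×0.0215)² = 0.000115
δQ/Q = √(0.0394) = 0.198
Q = 1.033e+08, so δQ = 0.198 × 1.033e+08 = 2.05e+07.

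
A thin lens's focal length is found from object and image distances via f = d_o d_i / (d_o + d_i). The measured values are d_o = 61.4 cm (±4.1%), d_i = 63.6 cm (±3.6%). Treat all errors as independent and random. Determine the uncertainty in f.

∂f/∂d_o = (d_i/(d_o+d_i))² = 0.259;  ∂f/∂d_i = (d_o/(d_o+d_i))² = 0.241
δf = √((∂f/∂d_o · δd_o)² + (∂f/∂d_i · δd_i)²) = √(0.425 + 0.305) = 0.854 cm

0.854 cm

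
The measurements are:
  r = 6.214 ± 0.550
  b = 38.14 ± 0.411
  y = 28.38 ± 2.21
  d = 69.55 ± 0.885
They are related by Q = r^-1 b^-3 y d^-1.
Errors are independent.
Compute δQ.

1.45e-07

Since Q is a product/quotient, work with relative uncertainties:
  (-1·δr/r)² = (-1×0.0885)² = 0.00783;  (-3·δb/b)² = (-3×0.0108)² = 0.00105;  (1·δy/y)² = (1×0.0779)² = 0.00606;  (-1·δd/d)² = (-1×0.0127)² = 0.000162
δQ/Q = √(0.0151) = 0.123
Q = 1.184e-06, so δQ = 0.123 × 1.184e-06 = 1.45e-07.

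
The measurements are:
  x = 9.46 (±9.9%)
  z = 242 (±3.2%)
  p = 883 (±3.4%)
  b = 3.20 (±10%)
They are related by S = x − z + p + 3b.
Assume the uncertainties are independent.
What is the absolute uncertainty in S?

Absolute uncertainties add in quadrature for a linear combination:
  (δx)² = 0.877;  (δz)² = 60.0;  (δp)² = 901;  (3·δb)² = 0.922
δS = √(963) = 31.0

31.0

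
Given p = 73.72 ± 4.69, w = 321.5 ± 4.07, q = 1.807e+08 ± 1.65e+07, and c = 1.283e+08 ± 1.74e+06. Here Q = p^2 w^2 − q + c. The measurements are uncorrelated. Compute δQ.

7.47e+07

Let h = p^2·w^2 = 5.617e+08. δh/h = √((2·δp/p)² + (2·δw/w)²) = √(0.0162 + 0.000641) = 0.130, so δh = 7.29e+07.
Q = h − q + c: δQ = √(δh² + δq² + δc²) = √(5.31e+15 + 2.72e+14 + 3.03e+12) = 7.47e+07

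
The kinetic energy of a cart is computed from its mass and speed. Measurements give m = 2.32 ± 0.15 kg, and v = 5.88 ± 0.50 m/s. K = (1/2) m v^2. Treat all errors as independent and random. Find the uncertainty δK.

For a monomial K ∝ m, v^2, fractional errors add in quadrature:
  (1·δm/m)² = (1×0.0647)² = 0.00418;  (2·δv/v)² = (2×0.0850)² = 0.0289
δK/K = √(0.0331) = 0.182
K = 40.1 J, so δK = 0.182 × 40.1 = 7.30 J.

7.30 J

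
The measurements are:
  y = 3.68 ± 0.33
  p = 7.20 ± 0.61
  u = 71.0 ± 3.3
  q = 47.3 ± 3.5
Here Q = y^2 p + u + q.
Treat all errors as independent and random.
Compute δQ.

Let w = y^2·p = 97.5. δw/w = √((2·δy/y)² + (1·δp/p)²) = √(0.0322 + 0.00718) = 0.198, so δw = 19.3.
Q = w + u + q: δQ = √(δw² + δu² + δq²) = √(374 + 10.9 + 12.2) = 19.9

19.9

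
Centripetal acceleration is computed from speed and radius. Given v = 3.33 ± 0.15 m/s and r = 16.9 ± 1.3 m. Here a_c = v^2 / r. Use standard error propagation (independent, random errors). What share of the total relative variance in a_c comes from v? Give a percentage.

57.8%

(δa_c/a_c)² = (2·δv/v)² + (-1·δr/r)²
  v term: (2×0.0450)² = 0.00812
  r term: (-1×0.0769)² = 0.00592
Total = 0.0140. Share from v = 0.00812/0.0140 = 0.578.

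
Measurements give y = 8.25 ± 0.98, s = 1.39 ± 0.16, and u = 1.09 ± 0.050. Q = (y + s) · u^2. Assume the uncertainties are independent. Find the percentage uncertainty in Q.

13.8%

Let w = y + s = 9.64. δw = √(δy² + δs²) = √(0.960 + 0.0256) = 0.993, so δw/w = 0.103.
Q is then a monomial in w, u:
δQ/Q = √((δw/w)² + (2·δu/u)²) = √(0.0106 + 0.00842) = 0.138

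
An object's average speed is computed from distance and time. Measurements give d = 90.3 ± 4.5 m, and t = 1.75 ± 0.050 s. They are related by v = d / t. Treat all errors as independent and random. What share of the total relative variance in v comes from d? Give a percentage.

75.3%

(δv/v)² = (1·δd/d)² + (-1·δt/t)²
  d term: (1×0.0498)² = 0.00248
  t term: (-1×0.0286)² = 0.000816
Total = 0.00330. Share from d = 0.00248/0.00330 = 0.753.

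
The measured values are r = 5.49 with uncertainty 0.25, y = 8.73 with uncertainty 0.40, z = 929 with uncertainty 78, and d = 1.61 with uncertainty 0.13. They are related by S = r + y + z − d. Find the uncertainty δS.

78.0

For a sum/difference, combine absolute errors in quadrature:
  (δr)² = 0.0625;  (δy)² = 0.160;  (δz)² = 6080;  (δd)² = 0.0169
δS = √(6080) = 78.0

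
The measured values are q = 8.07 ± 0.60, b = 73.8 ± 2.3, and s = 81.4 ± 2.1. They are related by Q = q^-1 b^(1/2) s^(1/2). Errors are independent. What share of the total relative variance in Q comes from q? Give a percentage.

(δQ/Q)² = (-1·δq/q)² + (½·δb/b)² + (½·δs/s)²
  q term: (-1×0.0743)² = 0.00553
  b term: (0.5×0.0312)² = 0.000243
  s term: (0.5×0.0258)² = 0.000166
Total = 0.00594. Share from q = 0.00553/0.00594 = 0.931.

93.1%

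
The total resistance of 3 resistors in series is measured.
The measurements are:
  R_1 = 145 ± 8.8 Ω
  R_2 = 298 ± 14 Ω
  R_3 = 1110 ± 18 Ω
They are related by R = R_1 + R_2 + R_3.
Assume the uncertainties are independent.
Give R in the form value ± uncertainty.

R is a linear combination, so absolute uncertainties add in quadrature:
  (δR_1)² = 77.4;  (δR_2)² = 196;  (δR_3)² = 324
δR = √(597) = 24.4 Ω
R = 1550 Ω.

1550 ± 24.4 Ω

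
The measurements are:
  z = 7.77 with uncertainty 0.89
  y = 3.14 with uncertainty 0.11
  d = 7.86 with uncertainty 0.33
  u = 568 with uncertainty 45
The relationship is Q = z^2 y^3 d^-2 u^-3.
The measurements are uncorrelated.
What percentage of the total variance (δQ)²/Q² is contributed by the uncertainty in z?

41.3%

(δQ/Q)² = (2·δz/z)² + (3·δy/y)² + (-2·δd/d)² + (-3·δu/u)²
  z term: (2×0.115)² = 0.0525
  y term: (3×0.0350)² = 0.0110
  d term: (-2×0.0420)² = 0.00705
  u term: (-3×0.0792)² = 0.0565
Total = 0.127. Share from z = 0.0525/0.127 = 0.413.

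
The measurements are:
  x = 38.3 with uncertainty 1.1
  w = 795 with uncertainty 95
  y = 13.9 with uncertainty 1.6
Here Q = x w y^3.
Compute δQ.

3e+07

Each factor contributes (exponent × relative error)² to (δQ/Q)²:
  (1·δx/x)² = (1×0.0287)² = 0.000825;  (1·δw/w)² = (1×0.119)² = 0.0143;  (3·δy/y)² = (3×0.115)² = 0.119
δQ/Q = √(0.134) = 0.367
Q = 8.18e+07, so δQ = 0.367 × 8.18e+07 = 3e+07.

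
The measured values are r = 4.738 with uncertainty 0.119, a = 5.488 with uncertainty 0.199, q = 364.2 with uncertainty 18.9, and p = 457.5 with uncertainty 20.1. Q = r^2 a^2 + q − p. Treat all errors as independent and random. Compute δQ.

65.7

Let w = r^2·a^2 = 676.1. δw/w = √((2·δr/r)² + (2·δa/a)²) = √(0.00252 + 0.00526) = 0.0882, so δw = 59.6.
Q = w + q − p: δQ = √(δw² + δq² + δp²) = √(3560 + 357 + 404) = 65.7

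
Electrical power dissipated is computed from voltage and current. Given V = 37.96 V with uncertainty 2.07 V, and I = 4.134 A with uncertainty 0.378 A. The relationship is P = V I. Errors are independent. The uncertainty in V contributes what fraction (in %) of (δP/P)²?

26.2%

(δP/P)² = (1·δV/V)² + (1·δI/I)²
  V term: (1×0.0545)² = 0.00297
  I term: (1×0.0914)² = 0.00836
Total = 0.0113. Share from V = 0.00297/0.0113 = 0.262.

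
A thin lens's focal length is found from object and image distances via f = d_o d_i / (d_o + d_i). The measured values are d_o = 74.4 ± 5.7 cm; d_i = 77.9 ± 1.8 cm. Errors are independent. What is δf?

1.55 cm

∂f/∂d_o = (d_i/(d_o+d_i))² = 0.262;  ∂f/∂d_i = (d_o/(d_o+d_i))² = 0.239
δf = √((∂f/∂d_o · δd_o)² + (∂f/∂d_i · δd_i)²) = √(2.22 + 0.185) = 1.55 cm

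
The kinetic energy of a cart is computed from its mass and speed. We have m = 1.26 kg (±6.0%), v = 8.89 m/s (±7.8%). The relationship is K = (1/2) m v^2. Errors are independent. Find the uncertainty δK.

8.32 J

Products/powers → add relative errors in quadrature, weighted by exponent:
  (1·δm/m)² = (1×0.0600)² = 0.00360;  (2·δv/v)² = (2×0.0780)² = 0.0243
δK/K = √(0.0279) = 0.167
K = 49.8 J, so δK = 0.167 × 49.8 = 8.32 J.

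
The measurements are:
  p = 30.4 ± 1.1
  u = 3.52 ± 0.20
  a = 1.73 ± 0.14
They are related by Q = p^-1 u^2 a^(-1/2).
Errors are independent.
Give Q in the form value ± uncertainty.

0.310 ± 0.0390

Each factor contributes (exponent × relative error)² to (δQ/Q)²:
  (-1·δp/p)² = (-1×0.0362)² = 0.00131;  (2·δu/u)² = (2×0.0568)² = 0.0129;  (−½·δa/a)² = (-0.5×0.0809)² = 0.00164
δQ/Q = √(0.0159) = 0.126
Q = 0.310, so δQ = 0.126 × 0.310 = 0.0390.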